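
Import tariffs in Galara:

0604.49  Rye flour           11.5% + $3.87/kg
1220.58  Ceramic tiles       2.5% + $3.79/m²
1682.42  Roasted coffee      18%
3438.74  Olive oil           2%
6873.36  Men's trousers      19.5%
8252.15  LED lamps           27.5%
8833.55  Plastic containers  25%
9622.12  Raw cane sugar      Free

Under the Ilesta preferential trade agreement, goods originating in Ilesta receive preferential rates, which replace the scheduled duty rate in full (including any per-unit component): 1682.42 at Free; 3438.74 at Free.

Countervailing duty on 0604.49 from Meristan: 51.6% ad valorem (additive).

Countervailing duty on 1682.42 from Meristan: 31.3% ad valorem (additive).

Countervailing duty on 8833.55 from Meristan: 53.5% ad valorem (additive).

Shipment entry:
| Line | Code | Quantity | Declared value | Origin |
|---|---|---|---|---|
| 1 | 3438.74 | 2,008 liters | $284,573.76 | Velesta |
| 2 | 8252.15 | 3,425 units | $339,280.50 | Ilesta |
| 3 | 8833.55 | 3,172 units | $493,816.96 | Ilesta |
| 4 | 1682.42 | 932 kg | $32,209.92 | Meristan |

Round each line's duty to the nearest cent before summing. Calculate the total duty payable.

$238,327.35

Line 1 (3438.74, Velesta, 2,008 liters, $284,573.76):
Base rate for 3438.74 is 2%.
3438.74 has an FTA preferential rate, but origin Velesta is not Ilesta; base rate stands.
Duty = $284,573.76 × 2% = $5,691.48.
Line 2 (8252.15, Ilesta, 3,425 units, $339,280.50):
Base rate for 8252.15 is 27.5%.
Origin Ilesta is the FTA partner but 8252.15 is not on the preference list; base rate stands.
Duty = $339,280.50 × 27.5% = $93,302.14.
Line 3 (8833.55, Ilesta, 3,172 units, $493,816.96):
Base rate for 8833.55 is 25%.
Origin Ilesta is the FTA partner but 8833.55 is not on the preference list; base rate stands.
The additional-duty order on 8833.55 targets Meristan, not Ilesta; it does not apply.
Duty = $493,816.96 × 25% = $123,454.24.
Line 4 (1682.42, Meristan, 932 kg, $32,209.92):
Base rate for 1682.42 is 18%.
1682.42 has an FTA preferential rate, but origin Meristan is not Ilesta; base rate stands.
Additional duty on 1682.42 from Meristan: +31.3%. Applied ad valorem rate: 18% + 31.3% = 49.3%.
Duty = $32,209.92 × 49.3% = $15,879.49.
Total = $5,691.48 + $93,302.14 + $123,454.24 + $15,879.49 = $238,327.35.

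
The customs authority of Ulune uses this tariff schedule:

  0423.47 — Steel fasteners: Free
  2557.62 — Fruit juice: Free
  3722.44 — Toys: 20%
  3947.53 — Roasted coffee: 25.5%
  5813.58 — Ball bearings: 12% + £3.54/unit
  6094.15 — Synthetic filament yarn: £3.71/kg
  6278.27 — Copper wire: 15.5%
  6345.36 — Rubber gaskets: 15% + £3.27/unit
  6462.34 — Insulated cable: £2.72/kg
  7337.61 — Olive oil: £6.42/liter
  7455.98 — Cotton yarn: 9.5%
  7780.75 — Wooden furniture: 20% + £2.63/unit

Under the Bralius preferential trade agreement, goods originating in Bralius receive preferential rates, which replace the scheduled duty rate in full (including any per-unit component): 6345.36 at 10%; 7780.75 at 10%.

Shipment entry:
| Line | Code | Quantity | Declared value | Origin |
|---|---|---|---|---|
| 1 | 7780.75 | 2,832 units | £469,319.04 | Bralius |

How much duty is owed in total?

£46,931.90

Line 1 (7780.75, Bralius, 2,832 units, £469,319.04):
Base rate for 7780.75 is 20% + £2.63/unit.
Origin Bralius qualifies under the Ulune–Bralius agreement and 7780.75 is covered: preferential rate 10% applies instead.
Duty = £469,319.04 × 10% = £46,931.90.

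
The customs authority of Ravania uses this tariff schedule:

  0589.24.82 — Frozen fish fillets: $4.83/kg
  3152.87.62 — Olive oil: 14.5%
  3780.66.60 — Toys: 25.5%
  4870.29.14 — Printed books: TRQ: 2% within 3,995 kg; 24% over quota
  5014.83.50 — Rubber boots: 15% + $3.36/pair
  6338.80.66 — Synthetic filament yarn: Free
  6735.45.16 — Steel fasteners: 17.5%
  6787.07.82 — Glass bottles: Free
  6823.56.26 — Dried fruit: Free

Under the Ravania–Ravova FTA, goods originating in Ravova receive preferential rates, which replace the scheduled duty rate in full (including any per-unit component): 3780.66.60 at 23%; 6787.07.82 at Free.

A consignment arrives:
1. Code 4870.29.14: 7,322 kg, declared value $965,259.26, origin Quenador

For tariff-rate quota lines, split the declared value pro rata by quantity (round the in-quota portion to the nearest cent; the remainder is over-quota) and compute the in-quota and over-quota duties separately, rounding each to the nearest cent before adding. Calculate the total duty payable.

$115,796.84

Line 1 (4870.29.14, Quenador, 7,322 kg, $965,259.26):
Code 4870.29.14 is under a tariff-rate quota (threshold 3,995 kg). In-quota: 3,995 kg at 2%; over-quota: 3,327 kg at 24%.
Pro-rata value split: in-quota = $965,259.26 × 3,995/7,322 = $526,660.85; over-quota = $965,259.26 − $526,660.85 = $438,598.41.
In-quota duty = $526,660.85 × 2% = $10,533.22. Over-quota duty = $438,598.41 × 24% = $105,263.62.
Line duty = $10,533.22 + $105,263.62 = $115,796.84.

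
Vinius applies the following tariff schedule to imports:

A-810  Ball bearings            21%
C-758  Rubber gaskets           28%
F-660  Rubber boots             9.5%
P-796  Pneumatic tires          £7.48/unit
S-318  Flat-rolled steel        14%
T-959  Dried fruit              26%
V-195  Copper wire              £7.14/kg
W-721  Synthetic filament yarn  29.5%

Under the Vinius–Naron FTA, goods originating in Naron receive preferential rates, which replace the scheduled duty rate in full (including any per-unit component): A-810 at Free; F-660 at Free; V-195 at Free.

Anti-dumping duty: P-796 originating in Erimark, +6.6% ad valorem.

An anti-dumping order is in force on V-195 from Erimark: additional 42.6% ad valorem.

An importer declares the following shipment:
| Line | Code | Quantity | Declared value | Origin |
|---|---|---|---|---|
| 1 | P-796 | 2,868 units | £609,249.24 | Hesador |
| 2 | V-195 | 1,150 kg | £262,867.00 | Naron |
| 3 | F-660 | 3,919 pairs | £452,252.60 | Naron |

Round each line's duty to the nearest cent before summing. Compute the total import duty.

£21,452.64

Line 1 (P-796, Hesador, 2,868 units, £609,249.24):
Base rate for P-796 is £7.48/unit.
The additional-duty order on P-796 targets Erimark, not Hesador; it does not apply.
Duty = 2,868 × £7.48 = £21,452.64.
Line 2 (V-195, Naron, 1,150 kg, £262,867.00):
Base rate for V-195 is £7.14/kg.
Origin Naron qualifies under the Vinius–Naron agreement and V-195 is covered: preferential rate Free applies instead.
The additional-duty order on V-195 targets Erimark, not Naron; it does not apply.
Duty = £262,867.00 × 0% = £0.00.
Line 3 (F-660, Naron, 3,919 pairs, £452,252.60):
Base rate for F-660 is 9.5%.
Origin Naron qualifies under the Vinius–Naron agreement and F-660 is covered: preferential rate Free applies instead.
Duty = £452,252.60 × 0% = £0.00.
Total = £21,452.64 + £0.00 + £0.00 = £21,452.64.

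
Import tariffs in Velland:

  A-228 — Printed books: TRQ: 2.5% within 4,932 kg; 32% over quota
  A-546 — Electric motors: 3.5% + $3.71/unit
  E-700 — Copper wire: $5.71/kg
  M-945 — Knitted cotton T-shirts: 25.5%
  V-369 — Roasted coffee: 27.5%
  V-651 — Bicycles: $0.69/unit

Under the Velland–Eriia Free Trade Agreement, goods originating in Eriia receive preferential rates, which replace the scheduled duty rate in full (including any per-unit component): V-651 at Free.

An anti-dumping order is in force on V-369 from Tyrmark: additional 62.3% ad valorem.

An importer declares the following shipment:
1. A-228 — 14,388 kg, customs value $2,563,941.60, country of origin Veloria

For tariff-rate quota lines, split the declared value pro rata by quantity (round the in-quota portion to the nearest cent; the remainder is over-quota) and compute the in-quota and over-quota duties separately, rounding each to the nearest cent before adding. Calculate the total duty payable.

$561,191.00

Line 1 (A-228, Veloria, 14,388 kg, $2,563,941.60):
Code A-228 is under a tariff-rate quota (threshold 4,932 kg). In-quota: 4,932 kg at 2.5%; over-quota: 9,456 kg at 32%.
Pro-rata value split: in-quota = $2,563,941.60 × 4,932/14,388 = $878,882.40; over-quota = $2,563,941.60 − $878,882.40 = $1,685,059.20.
In-quota duty = $878,882.40 × 2.5% = $21,972.06. Over-quota duty = $1,685,059.20 × 32% = $539,218.94.
Line duty = $21,972.06 + $539,218.94 = $561,191.00.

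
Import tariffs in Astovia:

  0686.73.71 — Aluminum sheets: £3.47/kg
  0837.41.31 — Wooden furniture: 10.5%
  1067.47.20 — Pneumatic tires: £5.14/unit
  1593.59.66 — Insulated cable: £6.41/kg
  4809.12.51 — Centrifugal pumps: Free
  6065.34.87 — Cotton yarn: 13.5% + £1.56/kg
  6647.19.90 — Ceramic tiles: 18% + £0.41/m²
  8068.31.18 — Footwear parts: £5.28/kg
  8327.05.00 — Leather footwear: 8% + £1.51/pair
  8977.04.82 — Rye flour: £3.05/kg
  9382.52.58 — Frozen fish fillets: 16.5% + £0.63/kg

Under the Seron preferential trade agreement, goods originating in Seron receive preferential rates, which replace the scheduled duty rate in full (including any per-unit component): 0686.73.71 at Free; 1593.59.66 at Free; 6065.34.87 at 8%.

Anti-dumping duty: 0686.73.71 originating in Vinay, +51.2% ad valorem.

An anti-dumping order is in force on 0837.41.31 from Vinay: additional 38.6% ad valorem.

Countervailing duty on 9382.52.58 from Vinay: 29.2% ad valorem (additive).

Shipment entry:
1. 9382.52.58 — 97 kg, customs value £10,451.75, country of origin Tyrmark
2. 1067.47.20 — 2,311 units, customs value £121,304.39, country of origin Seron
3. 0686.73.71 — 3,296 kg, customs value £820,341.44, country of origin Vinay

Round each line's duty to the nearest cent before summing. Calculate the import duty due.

Line 1 (9382.52.58, Tyrmark, 97 kg, £10,451.75):
Base rate for 9382.52.58 is 16.5% + £0.63/kg.
The additional-duty order on 9382.52.58 targets Vinay, not Tyrmark; it does not apply.
Duty = £10,451.75 × 16.5% + 97 × £0.63 = £1,785.65.
Line 2 (1067.47.20, Seron, 2,311 units, £121,304.39):
Base rate for 1067.47.20 is £5.14/unit.
Origin Seron is the FTA partner but 1067.47.20 is not on the preference list; base rate stands.
Duty = 2,311 × £5.14 = £11,878.54.
Line 3 (0686.73.71, Vinay, 3,296 kg, £820,341.44):
Base rate for 0686.73.71 is £3.47/kg.
0686.73.71 has an FTA preferential rate, but origin Vinay is not Seron; base rate stands.
Additional duty on 0686.73.71 from Vinay: +51.2% ad valorem. Applied ad valorem rate = 51.2%.
Duty = £820,341.44 × 51.2% + 3,296 × £3.47 = £431,451.94.
Total = £1,785.65 + £11,878.54 + £431,451.94 = £445,116.13.

£445,116.13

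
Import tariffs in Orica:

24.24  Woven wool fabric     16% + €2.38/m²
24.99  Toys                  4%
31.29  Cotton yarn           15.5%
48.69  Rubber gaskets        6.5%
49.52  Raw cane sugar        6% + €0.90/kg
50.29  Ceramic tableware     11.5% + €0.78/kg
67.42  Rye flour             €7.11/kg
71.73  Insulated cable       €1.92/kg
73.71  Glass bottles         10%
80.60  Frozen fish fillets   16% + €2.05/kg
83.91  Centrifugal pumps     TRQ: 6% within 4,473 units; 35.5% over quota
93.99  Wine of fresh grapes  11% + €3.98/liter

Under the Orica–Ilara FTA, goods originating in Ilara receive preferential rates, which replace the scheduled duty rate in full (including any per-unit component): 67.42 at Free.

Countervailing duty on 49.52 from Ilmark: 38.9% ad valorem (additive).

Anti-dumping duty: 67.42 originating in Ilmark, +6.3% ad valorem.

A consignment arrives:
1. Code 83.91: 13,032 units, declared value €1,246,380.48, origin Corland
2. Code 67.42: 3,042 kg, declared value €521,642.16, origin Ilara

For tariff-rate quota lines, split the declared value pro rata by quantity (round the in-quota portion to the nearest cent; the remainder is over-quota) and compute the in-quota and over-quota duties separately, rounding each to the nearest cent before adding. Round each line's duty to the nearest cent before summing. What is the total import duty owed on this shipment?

Line 1 (83.91, Corland, 13,032 units, €1,246,380.48):
Code 83.91 is under a tariff-rate quota (threshold 4,473 units). In-quota: 4,473 units at 6%; over-quota: 8,559 units at 35.5%.
Pro-rata value split: in-quota = €1,246,380.48 × 4,473/13,032 = €427,797.72; over-quota = €1,246,380.48 − €427,797.72 = €818,582.76.
In-quota duty = €427,797.72 × 6% = €25,667.86. Over-quota duty = €818,582.76 × 35.5% = €290,596.88.
Line duty = €25,667.86 + €290,596.88 = €316,264.74.
Line 2 (67.42, Ilara, 3,042 kg, €521,642.16):
Base rate for 67.42 is €7.11/kg.
Origin Ilara qualifies under the Orica–Ilara agreement and 67.42 is covered: preferential rate Free applies instead.
The additional-duty order on 67.42 targets Ilmark, not Ilara; it does not apply.
Duty = €521,642.16 × 0% = €0.00.
Total = €316,264.74 + €0.00 = €316,264.74.

€316,264.74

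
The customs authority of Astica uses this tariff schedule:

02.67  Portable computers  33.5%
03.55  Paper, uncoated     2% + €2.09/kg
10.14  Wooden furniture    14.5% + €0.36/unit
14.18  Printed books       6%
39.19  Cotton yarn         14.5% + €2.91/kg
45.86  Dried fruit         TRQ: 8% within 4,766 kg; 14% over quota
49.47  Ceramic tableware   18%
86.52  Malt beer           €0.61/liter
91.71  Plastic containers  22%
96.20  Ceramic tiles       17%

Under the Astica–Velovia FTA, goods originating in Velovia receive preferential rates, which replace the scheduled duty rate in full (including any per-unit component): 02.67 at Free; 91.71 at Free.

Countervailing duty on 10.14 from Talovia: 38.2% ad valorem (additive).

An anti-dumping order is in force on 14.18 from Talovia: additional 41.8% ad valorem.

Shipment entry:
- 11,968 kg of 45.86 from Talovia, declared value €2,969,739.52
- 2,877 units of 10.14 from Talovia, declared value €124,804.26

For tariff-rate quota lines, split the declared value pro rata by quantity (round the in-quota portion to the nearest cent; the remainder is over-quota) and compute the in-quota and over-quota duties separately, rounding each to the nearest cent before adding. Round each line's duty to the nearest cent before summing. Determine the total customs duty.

€411,612.99

Line 1 (45.86, Talovia, 11,968 kg, €2,969,739.52):
Code 45.86 is under a tariff-rate quota (threshold 4,766 kg). In-quota: 4,766 kg at 8%; over-quota: 7,202 kg at 14%.
Pro-rata value split: in-quota = €2,969,739.52 × 4,766/11,968 = €1,182,635.24; over-quota = €2,969,739.52 − €1,182,635.24 = €1,787,104.28.
In-quota duty = €1,182,635.24 × 8% = €94,610.82. Over-quota duty = €1,787,104.28 × 14% = €250,194.60.
Line duty = €94,610.82 + €250,194.60 = €344,805.42.
Line 2 (10.14, Talovia, 2,877 units, €124,804.26):
Base rate for 10.14 is 14.5% + €0.36/unit.
Additional duty on 10.14 from Talovia: +38.2%. Applied ad valorem rate: 14.5% + 38.2% = 52.7%.
Duty = €124,804.26 × 52.7% + 2,877 × €0.36 = €66,807.57.
Total = €344,805.42 + €66,807.57 = €411,612.99.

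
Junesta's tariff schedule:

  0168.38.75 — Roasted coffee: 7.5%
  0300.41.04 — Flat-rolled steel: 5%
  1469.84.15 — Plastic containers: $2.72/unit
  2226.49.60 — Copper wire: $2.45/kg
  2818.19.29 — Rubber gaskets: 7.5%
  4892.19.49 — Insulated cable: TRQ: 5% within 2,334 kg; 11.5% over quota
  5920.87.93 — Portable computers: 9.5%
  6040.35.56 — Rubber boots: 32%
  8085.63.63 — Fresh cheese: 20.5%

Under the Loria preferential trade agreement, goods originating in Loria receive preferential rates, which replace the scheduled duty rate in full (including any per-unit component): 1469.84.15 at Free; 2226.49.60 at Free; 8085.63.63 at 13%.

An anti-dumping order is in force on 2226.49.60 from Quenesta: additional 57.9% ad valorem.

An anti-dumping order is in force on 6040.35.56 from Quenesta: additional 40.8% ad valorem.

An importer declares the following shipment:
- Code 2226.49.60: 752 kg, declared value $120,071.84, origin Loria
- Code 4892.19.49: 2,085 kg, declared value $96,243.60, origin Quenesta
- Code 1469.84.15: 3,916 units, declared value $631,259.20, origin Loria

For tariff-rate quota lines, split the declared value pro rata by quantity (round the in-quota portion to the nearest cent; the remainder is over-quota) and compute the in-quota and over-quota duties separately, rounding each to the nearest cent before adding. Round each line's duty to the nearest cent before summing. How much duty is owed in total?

$4,812.18

Line 1 (2226.49.60, Loria, 752 kg, $120,071.84):
Base rate for 2226.49.60 is $2.45/kg.
Origin Loria qualifies under the Junesta–Loria agreement and 2226.49.60 is covered: preferential rate Free applies instead.
The additional-duty order on 2226.49.60 targets Quenesta, not Loria; it does not apply.
Duty = $120,071.84 × 0% = $0.00.
Line 2 (4892.19.49, Quenesta, 2,085 kg, $96,243.60):
Code 4892.19.49 is under a tariff-rate quota (threshold 2,334 kg). Quantity 2,085 kg is within the quota, so the in-quota rate 5% applies to the full value.
Duty = $96,243.60 × 5% = $4,812.18.
Line 3 (1469.84.15, Loria, 3,916 units, $631,259.20):
Base rate for 1469.84.15 is $2.72/unit.
Origin Loria qualifies under the Junesta–Loria agreement and 1469.84.15 is covered: preferential rate Free applies instead.
Duty = $631,259.20 × 0% = $0.00.
Total = $0.00 + $4,812.18 + $0.00 = $4,812.18.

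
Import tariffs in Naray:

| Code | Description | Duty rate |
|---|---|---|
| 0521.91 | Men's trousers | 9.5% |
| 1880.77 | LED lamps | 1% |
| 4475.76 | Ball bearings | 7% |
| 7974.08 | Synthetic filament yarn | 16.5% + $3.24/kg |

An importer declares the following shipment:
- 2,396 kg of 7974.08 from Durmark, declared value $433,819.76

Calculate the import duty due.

Line 1 (7974.08, Durmark, 2,396 kg, $433,819.76):
Base rate for 7974.08 is 16.5% + $3.24/kg.
Duty = $433,819.76 × 16.5% + 2,396 × $3.24 = $79,343.30.

$79,343.30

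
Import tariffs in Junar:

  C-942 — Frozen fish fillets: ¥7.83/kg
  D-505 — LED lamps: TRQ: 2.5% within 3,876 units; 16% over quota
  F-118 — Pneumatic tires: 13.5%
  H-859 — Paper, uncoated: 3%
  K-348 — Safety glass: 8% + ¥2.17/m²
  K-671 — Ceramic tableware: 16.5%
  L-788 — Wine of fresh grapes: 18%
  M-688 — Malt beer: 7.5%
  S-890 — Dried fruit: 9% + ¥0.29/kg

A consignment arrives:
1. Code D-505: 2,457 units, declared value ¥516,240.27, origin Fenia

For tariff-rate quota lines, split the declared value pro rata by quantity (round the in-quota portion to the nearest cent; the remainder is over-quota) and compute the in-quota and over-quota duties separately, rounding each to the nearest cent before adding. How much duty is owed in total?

Line 1 (D-505, Fenia, 2,457 units, ¥516,240.27):
Code D-505 is under a tariff-rate quota (threshold 3,876 units). Quantity 2,457 units is within the quota, so the in-quota rate 2.5% applies to the full value.
Duty = ¥516,240.27 × 2.5% = ¥12,906.01.

¥12,906.01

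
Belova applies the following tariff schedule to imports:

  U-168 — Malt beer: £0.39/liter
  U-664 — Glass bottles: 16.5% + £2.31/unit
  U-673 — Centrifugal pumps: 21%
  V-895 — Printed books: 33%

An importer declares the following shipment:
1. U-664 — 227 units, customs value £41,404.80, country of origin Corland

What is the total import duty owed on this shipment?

Line 1 (U-664, Corland, 227 units, £41,404.80):
Base rate for U-664 is 16.5% + £2.31/unit.
Duty = £41,404.80 × 16.5% + 227 × £2.31 = £7,356.16.

£7,356.16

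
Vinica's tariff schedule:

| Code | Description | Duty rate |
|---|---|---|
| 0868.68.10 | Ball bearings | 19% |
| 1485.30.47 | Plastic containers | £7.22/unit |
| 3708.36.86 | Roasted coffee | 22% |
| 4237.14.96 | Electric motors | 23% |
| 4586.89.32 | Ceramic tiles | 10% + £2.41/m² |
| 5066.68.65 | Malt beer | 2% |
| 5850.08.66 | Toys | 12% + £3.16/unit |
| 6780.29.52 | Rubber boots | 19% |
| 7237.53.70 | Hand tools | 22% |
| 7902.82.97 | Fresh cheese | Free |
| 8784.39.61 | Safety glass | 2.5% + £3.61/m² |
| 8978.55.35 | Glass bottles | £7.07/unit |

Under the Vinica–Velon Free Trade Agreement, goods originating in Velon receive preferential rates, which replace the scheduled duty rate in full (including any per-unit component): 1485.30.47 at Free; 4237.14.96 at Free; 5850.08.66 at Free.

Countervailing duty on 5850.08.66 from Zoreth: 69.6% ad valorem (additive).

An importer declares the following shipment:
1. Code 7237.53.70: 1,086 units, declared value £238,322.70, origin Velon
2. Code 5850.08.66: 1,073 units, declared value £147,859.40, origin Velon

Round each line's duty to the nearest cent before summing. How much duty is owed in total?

Line 1 (7237.53.70, Velon, 1,086 units, £238,322.70):
Base rate for 7237.53.70 is 22%.
Origin Velon is the FTA partner but 7237.53.70 is not on the preference list; base rate stands.
Duty = £238,322.70 × 22% = £52,430.99.
Line 2 (5850.08.66, Velon, 1,073 units, £147,859.40):
Base rate for 5850.08.66 is 12% + £3.16/unit.
Origin Velon qualifies under the Vinica–Velon agreement and 5850.08.66 is covered: preferential rate Free applies instead.
The additional-duty order on 5850.08.66 targets Zoreth, not Velon; it does not apply.
Duty = £147,859.40 × 0% = £0.00.
Total = £52,430.99 + £0.00 = £52,430.99.

£52,430.99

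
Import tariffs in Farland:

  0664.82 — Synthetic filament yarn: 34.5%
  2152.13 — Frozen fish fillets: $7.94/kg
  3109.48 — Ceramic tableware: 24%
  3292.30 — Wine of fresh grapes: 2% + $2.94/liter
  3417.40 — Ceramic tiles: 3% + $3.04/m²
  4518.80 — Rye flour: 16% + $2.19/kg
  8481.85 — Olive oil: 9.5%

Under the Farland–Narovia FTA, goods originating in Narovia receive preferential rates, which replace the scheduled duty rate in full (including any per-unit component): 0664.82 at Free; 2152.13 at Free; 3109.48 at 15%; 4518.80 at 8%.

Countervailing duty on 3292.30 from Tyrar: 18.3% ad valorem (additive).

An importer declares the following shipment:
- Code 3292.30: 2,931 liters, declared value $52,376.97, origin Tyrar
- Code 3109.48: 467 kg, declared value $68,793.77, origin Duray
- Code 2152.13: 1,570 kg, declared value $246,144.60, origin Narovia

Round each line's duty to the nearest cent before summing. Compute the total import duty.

Line 1 (3292.30, Tyrar, 2,931 liters, $52,376.97):
Base rate for 3292.30 is 2% + $2.94/liter.
Additional duty on 3292.30 from Tyrar: +18.3%. Applied ad valorem rate: 2% + 18.3% = 20.3%.
Duty = $52,376.97 × 20.3% + 2,931 × $2.94 = $19,249.66.
Line 2 (3109.48, Duray, 467 kg, $68,793.77):
Base rate for 3109.48 is 24%.
3109.48 has an FTA preferential rate, but origin Duray is not Narovia; base rate stands.
Duty = $68,793.77 × 24% = $16,510.50.
Line 3 (2152.13, Narovia, 1,570 kg, $246,144.60):
Base rate for 2152.13 is $7.94/kg.
Origin Narovia qualifies under the Farland–Narovia agreement and 2152.13 is covered: preferential rate Free applies instead.
Duty = $246,144.60 × 0% = $0.00.
Total = $19,249.66 + $16,510.50 + $0.00 = $35,760.16.

$35,760.16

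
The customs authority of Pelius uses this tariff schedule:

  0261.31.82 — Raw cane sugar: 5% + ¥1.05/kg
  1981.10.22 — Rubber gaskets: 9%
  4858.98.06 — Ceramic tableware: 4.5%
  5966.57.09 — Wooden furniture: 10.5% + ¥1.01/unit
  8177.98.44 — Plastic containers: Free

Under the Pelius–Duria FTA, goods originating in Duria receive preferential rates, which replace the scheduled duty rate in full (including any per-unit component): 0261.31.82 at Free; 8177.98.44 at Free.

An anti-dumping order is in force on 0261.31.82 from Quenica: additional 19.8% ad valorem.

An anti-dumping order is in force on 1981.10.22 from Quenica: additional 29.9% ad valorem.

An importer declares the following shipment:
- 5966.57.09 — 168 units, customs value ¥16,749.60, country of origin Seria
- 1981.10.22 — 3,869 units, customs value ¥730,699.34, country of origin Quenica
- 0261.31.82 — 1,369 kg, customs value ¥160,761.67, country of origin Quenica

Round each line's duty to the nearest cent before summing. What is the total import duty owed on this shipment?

Line 1 (5966.57.09, Seria, 168 units, ¥16,749.60):
Base rate for 5966.57.09 is 10.5% + ¥1.01/unit.
Duty = ¥16,749.60 × 10.5% + 168 × ¥1.01 = ¥1,928.39.
Line 2 (1981.10.22, Quenica, 3,869 units, ¥730,699.34):
Base rate for 1981.10.22 is 9%.
Additional duty on 1981.10.22 from Quenica: +29.9%. Applied ad valorem rate: 9% + 29.9% = 38.9%.
Duty = ¥730,699.34 × 38.9% = ¥284,242.04.
Line 3 (0261.31.82, Quenica, 1,369 kg, ¥160,761.67):
Base rate for 0261.31.82 is 5% + ¥1.05/kg.
0261.31.82 has an FTA preferential rate, but origin Quenica is not Duria; base rate stands.
Additional duty on 0261.31.82 from Quenica: +19.8%. Applied ad valorem rate: 5% + 19.8% = 24.8%.
Duty = ¥160,761.67 × 24.8% + 1,369 × ¥1.05 = ¥41,306.34.
Total = ¥1,928.39 + ¥284,242.04 + ¥41,306.34 = ¥327,476.77.

¥327,476.77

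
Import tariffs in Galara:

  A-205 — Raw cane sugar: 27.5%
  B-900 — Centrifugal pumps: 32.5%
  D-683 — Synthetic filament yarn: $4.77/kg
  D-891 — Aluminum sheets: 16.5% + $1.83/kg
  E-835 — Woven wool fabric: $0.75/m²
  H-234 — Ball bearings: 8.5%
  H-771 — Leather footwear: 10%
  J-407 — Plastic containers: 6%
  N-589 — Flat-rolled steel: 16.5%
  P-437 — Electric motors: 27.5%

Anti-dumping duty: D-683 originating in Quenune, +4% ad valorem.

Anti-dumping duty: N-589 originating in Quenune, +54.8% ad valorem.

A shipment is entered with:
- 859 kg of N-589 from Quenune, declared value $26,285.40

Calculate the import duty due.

$18,741.49

Line 1 (N-589, Quenune, 859 kg, $26,285.40):
Base rate for N-589 is 16.5%.
Additional duty on N-589 from Quenune: +54.8%. Applied ad valorem rate: 16.5% + 54.8% = 71.3%.
Duty = $26,285.40 × 71.3% = $18,741.49.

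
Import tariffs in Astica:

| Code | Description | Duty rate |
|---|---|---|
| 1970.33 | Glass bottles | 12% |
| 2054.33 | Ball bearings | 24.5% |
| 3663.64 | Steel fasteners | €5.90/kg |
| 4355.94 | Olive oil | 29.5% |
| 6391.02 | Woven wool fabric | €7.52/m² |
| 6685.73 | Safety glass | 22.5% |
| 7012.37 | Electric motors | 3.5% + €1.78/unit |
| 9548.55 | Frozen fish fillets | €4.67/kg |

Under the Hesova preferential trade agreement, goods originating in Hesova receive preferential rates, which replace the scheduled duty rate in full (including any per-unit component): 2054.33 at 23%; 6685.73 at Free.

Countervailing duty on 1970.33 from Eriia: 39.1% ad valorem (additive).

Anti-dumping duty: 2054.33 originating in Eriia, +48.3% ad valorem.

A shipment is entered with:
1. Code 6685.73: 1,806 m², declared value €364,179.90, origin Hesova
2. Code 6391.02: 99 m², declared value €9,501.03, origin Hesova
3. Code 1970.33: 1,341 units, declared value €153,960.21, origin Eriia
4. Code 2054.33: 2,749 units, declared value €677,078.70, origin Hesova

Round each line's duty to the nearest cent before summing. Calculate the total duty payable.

Line 1 (6685.73, Hesova, 1,806 m², €364,179.90):
Base rate for 6685.73 is 22.5%.
Origin Hesova qualifies under the Astica–Hesova agreement and 6685.73 is covered: preferential rate Free applies instead.
Duty = €364,179.90 × 0% = €0.00.
Line 2 (6391.02, Hesova, 99 m², €9,501.03):
Base rate for 6391.02 is €7.52/m².
Origin Hesova is the FTA partner but 6391.02 is not on the preference list; base rate stands.
Duty = 99 × €7.52 = €744.48.
Line 3 (1970.33, Eriia, 1,341 units, €153,960.21):
Base rate for 1970.33 is 12%.
Additional duty on 1970.33 from Eriia: +39.1%. Applied ad valorem rate: 12% + 39.1% = 51.1%.
Duty = €153,960.21 × 51.1% = €78,673.67.
Line 4 (2054.33, Hesova, 2,749 units, €677,078.70):
Base rate for 2054.33 is 24.5%.
Origin Hesova qualifies under the Astica–Hesova agreement and 2054.33 is covered: preferential rate 23% applies instead.
The additional-duty order on 2054.33 targets Eriia, not Hesova; it does not apply.
Duty = €677,078.70 × 23% = €155,728.10.
Total = €0.00 + €744.48 + €78,673.67 + €155,728.10 = €235,146.25.

€235,146.25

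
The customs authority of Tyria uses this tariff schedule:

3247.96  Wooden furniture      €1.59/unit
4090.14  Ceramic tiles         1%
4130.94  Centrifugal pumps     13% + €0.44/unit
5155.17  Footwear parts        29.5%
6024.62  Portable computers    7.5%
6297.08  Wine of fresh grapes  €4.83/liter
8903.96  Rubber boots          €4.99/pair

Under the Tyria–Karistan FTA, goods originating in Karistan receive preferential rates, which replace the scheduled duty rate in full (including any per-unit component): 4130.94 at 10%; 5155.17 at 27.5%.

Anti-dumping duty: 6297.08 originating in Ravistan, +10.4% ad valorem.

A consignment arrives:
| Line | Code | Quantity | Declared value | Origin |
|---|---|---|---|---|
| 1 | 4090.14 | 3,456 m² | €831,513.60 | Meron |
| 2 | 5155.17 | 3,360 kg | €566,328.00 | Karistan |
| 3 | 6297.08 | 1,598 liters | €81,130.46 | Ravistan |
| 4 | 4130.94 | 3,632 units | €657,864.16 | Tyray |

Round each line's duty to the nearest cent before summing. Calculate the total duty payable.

€267,331.67

Line 1 (4090.14, Meron, 3,456 m², €831,513.60):
Base rate for 4090.14 is 1%.
Duty = €831,513.60 × 1% = €8,315.14.
Line 2 (5155.17, Karistan, 3,360 kg, €566,328.00):
Base rate for 5155.17 is 29.5%.
Origin Karistan qualifies under the Tyria–Karistan agreement and 5155.17 is covered: preferential rate 27.5% applies instead.
Duty = €566,328.00 × 27.5% = €155,740.20.
Line 3 (6297.08, Ravistan, 1,598 liters, €81,130.46):
Base rate for 6297.08 is €4.83/liter.
Additional duty on 6297.08 from Ravistan: +10.4% ad valorem. Applied ad valorem rate = 10.4%.
Duty = €81,130.46 × 10.4% + 1,598 × €4.83 = €16,155.91.
Line 4 (4130.94, Tyray, 3,632 units, €657,864.16):
Base rate for 4130.94 is 13% + €0.44/unit.
4130.94 has an FTA preferential rate, but origin Tyray is not Karistan; base rate stands.
Duty = €657,864.16 × 13% + 3,632 × €0.44 = €87,120.42.
Total = €8,315.14 + €155,740.20 + €16,155.91 + €87,120.42 = €267,331.67.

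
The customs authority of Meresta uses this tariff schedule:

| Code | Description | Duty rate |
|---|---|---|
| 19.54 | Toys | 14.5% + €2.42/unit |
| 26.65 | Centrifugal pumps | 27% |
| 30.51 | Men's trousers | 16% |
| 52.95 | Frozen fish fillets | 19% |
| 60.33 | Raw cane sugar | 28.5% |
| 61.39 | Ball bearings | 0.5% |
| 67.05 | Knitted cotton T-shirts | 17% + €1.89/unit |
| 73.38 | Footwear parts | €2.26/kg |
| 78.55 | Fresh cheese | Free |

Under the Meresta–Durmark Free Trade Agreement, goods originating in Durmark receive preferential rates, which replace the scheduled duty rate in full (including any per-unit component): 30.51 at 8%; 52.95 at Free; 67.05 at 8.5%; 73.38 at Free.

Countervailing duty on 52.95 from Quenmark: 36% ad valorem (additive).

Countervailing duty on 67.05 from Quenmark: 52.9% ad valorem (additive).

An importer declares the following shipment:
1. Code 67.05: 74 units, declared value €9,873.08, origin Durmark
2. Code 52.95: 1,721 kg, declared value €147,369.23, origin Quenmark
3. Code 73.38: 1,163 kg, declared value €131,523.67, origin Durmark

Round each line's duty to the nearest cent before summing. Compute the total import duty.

€81,892.29

Line 1 (67.05, Durmark, 74 units, €9,873.08):
Base rate for 67.05 is 17% + €1.89/unit.
Origin Durmark qualifies under the Meresta–Durmark agreement and 67.05 is covered: preferential rate 8.5% applies instead.
The additional-duty order on 67.05 targets Quenmark, not Durmark; it does not apply.
Duty = €9,873.08 × 8.5% = €839.21.
Line 2 (52.95, Quenmark, 1,721 kg, €147,369.23):
Base rate for 52.95 is 19%.
52.95 has an FTA preferential rate, but origin Quenmark is not Durmark; base rate stands.
Additional duty on 52.95 from Quenmark: +36%. Applied ad valorem rate: 19% + 36% = 55%.
Duty = €147,369.23 × 55% = €81,053.08.
Line 3 (73.38, Durmark, 1,163 kg, €131,523.67):
Base rate for 73.38 is €2.26/kg.
Origin Durmark qualifies under the Meresta–Durmark agreement and 73.38 is covered: preferential rate Free applies instead.
Duty = €131,523.67 × 0% = €0.00.
Total = €839.21 + €81,053.08 + €0.00 = €81,892.29.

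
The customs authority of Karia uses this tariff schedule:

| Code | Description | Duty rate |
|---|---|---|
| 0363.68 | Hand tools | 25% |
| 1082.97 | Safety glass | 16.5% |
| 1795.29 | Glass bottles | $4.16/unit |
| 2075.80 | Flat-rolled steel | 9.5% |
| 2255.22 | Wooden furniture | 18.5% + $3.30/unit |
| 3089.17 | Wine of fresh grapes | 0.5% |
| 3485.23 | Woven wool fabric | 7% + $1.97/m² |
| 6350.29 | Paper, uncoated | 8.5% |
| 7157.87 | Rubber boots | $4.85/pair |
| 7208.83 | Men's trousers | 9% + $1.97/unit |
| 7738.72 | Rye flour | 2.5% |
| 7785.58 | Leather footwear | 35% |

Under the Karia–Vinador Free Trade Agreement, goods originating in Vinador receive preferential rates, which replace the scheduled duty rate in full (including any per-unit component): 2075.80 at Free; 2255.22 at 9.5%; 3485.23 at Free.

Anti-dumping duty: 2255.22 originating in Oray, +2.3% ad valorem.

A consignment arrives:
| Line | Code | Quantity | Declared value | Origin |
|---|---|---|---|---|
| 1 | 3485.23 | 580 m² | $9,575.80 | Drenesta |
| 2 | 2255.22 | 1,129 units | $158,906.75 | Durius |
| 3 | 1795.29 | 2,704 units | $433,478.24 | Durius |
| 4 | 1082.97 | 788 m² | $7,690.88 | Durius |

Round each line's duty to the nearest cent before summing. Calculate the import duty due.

$47,454.00

Line 1 (3485.23, Drenesta, 580 m², $9,575.80):
Base rate for 3485.23 is 7% + $1.97/m².
3485.23 has an FTA preferential rate, but origin Drenesta is not Vinador; base rate stands.
Duty = $9,575.80 × 7% + 580 × $1.97 = $1,812.91.
Line 2 (2255.22, Durius, 1,129 units, $158,906.75):
Base rate for 2255.22 is 18.5% + $3.30/unit.
2255.22 has an FTA preferential rate, but origin Durius is not Vinador; base rate stands.
The additional-duty order on 2255.22 targets Oray, not Durius; it does not apply.
Duty = $158,906.75 × 18.5% + 1,129 × $3.30 = $33,123.45.
Line 3 (1795.29, Durius, 2,704 units, $433,478.24):
Base rate for 1795.29 is $4.16/unit.
Duty = 2,704 × $4.16 = $11,248.64.
Line 4 (1082.97, Durius, 788 m², $7,690.88):
Base rate for 1082.97 is 16.5%.
Duty = $7,690.88 × 16.5% = $1,269.00.
Total = $1,812.91 + $33,123.45 + $11,248.64 + $1,269.00 = $47,454.00.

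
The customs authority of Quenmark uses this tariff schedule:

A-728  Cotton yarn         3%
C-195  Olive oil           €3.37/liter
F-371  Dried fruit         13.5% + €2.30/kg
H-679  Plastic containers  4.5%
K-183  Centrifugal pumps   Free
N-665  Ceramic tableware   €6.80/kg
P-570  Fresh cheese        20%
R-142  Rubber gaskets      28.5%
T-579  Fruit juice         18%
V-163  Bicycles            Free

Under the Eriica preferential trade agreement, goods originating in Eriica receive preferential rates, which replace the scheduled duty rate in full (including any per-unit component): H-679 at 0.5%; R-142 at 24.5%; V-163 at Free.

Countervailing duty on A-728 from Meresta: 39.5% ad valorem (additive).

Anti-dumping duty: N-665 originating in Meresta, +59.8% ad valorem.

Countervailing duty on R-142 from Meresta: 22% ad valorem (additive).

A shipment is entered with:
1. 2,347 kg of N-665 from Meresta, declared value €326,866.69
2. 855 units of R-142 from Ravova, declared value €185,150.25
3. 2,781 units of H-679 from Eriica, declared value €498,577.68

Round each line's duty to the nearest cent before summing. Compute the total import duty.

Line 1 (N-665, Meresta, 2,347 kg, €326,866.69):
Base rate for N-665 is €6.80/kg.
Additional duty on N-665 from Meresta: +59.8% ad valorem. Applied ad valorem rate = 59.8%.
Duty = €326,866.69 × 59.8% + 2,347 × €6.80 = €211,425.88.
Line 2 (R-142, Ravova, 855 units, €185,150.25):
Base rate for R-142 is 28.5%.
R-142 has an FTA preferential rate, but origin Ravova is not Eriica; base rate stands.
The additional-duty order on R-142 targets Meresta, not Ravova; it does not apply.
Duty = €185,150.25 × 28.5% = €52,767.82.
Line 3 (H-679, Eriica, 2,781 units, €498,577.68):
Base rate for H-679 is 4.5%.
Origin Eriica qualifies under the Quenmark–Eriica agreement and H-679 is covered: preferential rate 0.5% applies instead.
Duty = €498,577.68 × 0.5% = €2,492.89.
Total = €211,425.88 + €52,767.82 + €2,492.89 = €266,686.59.

€266,686.59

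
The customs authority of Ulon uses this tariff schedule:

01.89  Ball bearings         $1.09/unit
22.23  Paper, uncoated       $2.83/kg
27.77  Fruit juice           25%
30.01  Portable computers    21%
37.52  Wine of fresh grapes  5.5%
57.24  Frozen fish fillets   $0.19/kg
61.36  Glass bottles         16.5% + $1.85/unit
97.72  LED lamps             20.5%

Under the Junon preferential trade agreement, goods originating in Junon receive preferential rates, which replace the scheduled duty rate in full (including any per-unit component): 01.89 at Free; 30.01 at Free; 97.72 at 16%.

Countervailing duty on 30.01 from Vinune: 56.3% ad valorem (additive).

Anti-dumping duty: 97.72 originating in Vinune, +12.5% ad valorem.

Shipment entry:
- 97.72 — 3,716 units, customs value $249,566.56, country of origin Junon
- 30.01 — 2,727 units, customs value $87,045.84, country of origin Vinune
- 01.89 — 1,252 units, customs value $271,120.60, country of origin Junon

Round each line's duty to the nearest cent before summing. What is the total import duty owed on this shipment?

$107,217.08

Line 1 (97.72, Junon, 3,716 units, $249,566.56):
Base rate for 97.72 is 20.5%.
Origin Junon qualifies under the Ulon–Junon agreement and 97.72 is covered: preferential rate 16% applies instead.
The additional-duty order on 97.72 targets Vinune, not Junon; it does not apply.
Duty = $249,566.56 × 16% = $39,930.65.
Line 2 (30.01, Vinune, 2,727 units, $87,045.84):
Base rate for 30.01 is 21%.
30.01 has an FTA preferential rate, but origin Vinune is not Junon; base rate stands.
Additional duty on 30.01 from Vinune: +56.3%. Applied ad valorem rate: 21% + 56.3% = 77.3%.
Duty = $87,045.84 × 77.3% = $67,286.43.
Line 3 (01.89, Junon, 1,252 units, $271,120.60):
Base rate for 01.89 is $1.09/unit.
Origin Junon qualifies under the Ulon–Junon agreement and 01.89 is covered: preferential rate Free applies instead.
Duty = $271,120.60 × 0% = $0.00.
Total = $39,930.65 + $67,286.43 + $0.00 = $107,217.08.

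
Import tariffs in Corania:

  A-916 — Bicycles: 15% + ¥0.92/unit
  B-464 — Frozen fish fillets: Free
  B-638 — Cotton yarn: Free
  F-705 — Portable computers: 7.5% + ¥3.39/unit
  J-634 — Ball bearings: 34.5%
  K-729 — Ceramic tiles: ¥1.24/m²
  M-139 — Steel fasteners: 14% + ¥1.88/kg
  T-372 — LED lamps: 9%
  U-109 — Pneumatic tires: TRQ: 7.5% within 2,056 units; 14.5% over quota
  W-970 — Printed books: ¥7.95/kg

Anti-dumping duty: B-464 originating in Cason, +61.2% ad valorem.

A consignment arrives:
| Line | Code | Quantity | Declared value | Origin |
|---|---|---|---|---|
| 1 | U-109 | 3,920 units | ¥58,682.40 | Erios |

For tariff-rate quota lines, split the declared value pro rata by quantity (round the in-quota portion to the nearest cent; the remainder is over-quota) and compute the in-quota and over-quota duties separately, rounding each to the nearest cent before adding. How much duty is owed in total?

¥6,354.46

Line 1 (U-109, Erios, 3,920 units, ¥58,682.40):
Code U-109 is under a tariff-rate quota (threshold 2,056 units). In-quota: 2,056 units at 7.5%; over-quota: 1,864 units at 14.5%.
Pro-rata value split: in-quota = ¥58,682.40 × 2,056/3,920 = ¥30,778.32; over-quota = ¥58,682.40 − ¥30,778.32 = ¥27,904.08.
In-quota duty = ¥30,778.32 × 7.5% = ¥2,308.37. Over-quota duty = ¥27,904.08 × 14.5% = ¥4,046.09.
Line duty = ¥2,308.37 + ¥4,046.09 = ¥6,354.46.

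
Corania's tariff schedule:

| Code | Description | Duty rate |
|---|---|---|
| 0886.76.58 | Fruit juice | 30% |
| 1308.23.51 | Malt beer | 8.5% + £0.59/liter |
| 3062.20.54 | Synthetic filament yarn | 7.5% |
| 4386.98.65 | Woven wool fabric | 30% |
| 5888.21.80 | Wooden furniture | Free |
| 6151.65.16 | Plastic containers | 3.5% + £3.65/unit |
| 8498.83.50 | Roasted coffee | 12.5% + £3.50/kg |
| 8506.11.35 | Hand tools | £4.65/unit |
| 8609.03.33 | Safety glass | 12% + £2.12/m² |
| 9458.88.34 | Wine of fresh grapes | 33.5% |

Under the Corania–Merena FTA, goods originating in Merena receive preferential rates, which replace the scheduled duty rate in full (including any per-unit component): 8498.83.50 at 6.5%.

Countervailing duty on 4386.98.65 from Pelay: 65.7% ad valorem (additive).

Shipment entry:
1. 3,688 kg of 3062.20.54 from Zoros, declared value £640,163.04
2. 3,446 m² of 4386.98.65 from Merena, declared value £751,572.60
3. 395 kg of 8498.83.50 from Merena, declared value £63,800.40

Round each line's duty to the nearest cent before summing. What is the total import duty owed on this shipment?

Line 1 (3062.20.54, Zoros, 3,688 kg, £640,163.04):
Base rate for 3062.20.54 is 7.5%.
Duty = £640,163.04 × 7.5% = £48,012.23.
Line 2 (4386.98.65, Merena, 3,446 m², £751,572.60):
Base rate for 4386.98.65 is 30%.
Origin Merena is the FTA partner but 4386.98.65 is not on the preference list; base rate stands.
The additional-duty order on 4386.98.65 targets Pelay, not Merena; it does not apply.
Duty = £751,572.60 × 30% = £225,471.78.
Line 3 (8498.83.50, Merena, 395 kg, £63,800.40):
Base rate for 8498.83.50 is 12.5% + £3.50/kg.
Origin Merena qualifies under the Corania–Merena agreement and 8498.83.50 is covered: preferential rate 6.5% applies instead.
Duty = £63,800.40 × 6.5% = £4,147.03.
Total = £48,012.23 + £225,471.78 + £4,147.03 = £277,631.04.

£277,631.04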